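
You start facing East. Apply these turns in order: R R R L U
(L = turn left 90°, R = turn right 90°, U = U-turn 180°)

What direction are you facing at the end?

Start: East
  R (right (90° clockwise)) -> South
  R (right (90° clockwise)) -> West
  R (right (90° clockwise)) -> North
  L (left (90° counter-clockwise)) -> West
  U (U-turn (180°)) -> East
Final: East

Answer: Final heading: East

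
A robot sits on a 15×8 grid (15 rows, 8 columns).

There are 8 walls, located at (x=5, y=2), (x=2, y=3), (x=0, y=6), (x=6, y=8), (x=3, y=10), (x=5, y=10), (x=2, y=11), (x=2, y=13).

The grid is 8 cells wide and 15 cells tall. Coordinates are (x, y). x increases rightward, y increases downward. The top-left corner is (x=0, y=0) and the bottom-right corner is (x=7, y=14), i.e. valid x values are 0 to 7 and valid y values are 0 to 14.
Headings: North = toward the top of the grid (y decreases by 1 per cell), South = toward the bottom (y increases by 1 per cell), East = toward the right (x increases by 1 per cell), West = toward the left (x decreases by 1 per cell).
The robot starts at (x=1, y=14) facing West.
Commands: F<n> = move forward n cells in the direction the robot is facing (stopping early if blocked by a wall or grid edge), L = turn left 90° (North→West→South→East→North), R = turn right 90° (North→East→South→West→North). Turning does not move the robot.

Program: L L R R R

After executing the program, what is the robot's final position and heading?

Answer: Final position: (x=1, y=14), facing North

Derivation:
Start: (x=1, y=14), facing West
  L: turn left, now facing South
  L: turn left, now facing East
  R: turn right, now facing South
  R: turn right, now facing West
  R: turn right, now facing North
Final: (x=1, y=14), facing North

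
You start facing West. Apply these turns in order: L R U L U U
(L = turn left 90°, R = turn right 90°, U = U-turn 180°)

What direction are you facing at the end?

Answer: Final heading: North

Derivation:
Start: West
  L (left (90° counter-clockwise)) -> South
  R (right (90° clockwise)) -> West
  U (U-turn (180°)) -> East
  L (left (90° counter-clockwise)) -> North
  U (U-turn (180°)) -> South
  U (U-turn (180°)) -> North
Final: North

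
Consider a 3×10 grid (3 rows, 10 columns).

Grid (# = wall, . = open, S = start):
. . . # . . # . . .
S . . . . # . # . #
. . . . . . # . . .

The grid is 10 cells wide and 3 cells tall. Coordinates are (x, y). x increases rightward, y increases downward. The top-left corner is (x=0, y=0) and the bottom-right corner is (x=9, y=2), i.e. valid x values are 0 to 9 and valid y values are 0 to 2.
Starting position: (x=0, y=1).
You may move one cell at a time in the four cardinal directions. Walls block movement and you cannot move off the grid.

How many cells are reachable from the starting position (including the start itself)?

BFS flood-fill from (x=0, y=1):
  Distance 0: (x=0, y=1)
  Distance 1: (x=0, y=0), (x=1, y=1), (x=0, y=2)
  Distance 2: (x=1, y=0), (x=2, y=1), (x=1, y=2)
  Distance 3: (x=2, y=0), (x=3, y=1), (x=2, y=2)
  Distance 4: (x=4, y=1), (x=3, y=2)
  Distance 5: (x=4, y=0), (x=4, y=2)
  Distance 6: (x=5, y=0), (x=5, y=2)
Total reachable: 16 (grid has 24 open cells total)

Answer: Reachable cells: 16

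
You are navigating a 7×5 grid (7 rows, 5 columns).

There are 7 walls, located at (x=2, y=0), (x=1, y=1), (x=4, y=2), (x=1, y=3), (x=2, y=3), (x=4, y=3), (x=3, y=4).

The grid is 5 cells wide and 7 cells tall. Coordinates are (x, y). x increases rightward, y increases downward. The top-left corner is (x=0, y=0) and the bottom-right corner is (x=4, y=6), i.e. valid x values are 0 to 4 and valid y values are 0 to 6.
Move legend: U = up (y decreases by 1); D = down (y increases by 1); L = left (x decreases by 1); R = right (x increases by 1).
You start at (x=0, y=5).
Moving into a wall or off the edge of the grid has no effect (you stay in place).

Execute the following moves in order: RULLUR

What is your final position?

Start: (x=0, y=5)
  R (right): (x=0, y=5) -> (x=1, y=5)
  U (up): (x=1, y=5) -> (x=1, y=4)
  L (left): (x=1, y=4) -> (x=0, y=4)
  L (left): blocked, stay at (x=0, y=4)
  U (up): (x=0, y=4) -> (x=0, y=3)
  R (right): blocked, stay at (x=0, y=3)
Final: (x=0, y=3)

Answer: Final position: (x=0, y=3)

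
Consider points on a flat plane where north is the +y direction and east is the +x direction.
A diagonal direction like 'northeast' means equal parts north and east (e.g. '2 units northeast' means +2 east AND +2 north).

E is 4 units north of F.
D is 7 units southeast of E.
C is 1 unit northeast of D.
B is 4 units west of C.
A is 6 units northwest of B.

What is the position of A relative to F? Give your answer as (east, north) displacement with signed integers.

Place F at the origin (east=0, north=0).
  E is 4 units north of F: delta (east=+0, north=+4); E at (east=0, north=4).
  D is 7 units southeast of E: delta (east=+7, north=-7); D at (east=7, north=-3).
  C is 1 unit northeast of D: delta (east=+1, north=+1); C at (east=8, north=-2).
  B is 4 units west of C: delta (east=-4, north=+0); B at (east=4, north=-2).
  A is 6 units northwest of B: delta (east=-6, north=+6); A at (east=-2, north=4).
Therefore A relative to F: (east=-2, north=4).

Answer: A is at (east=-2, north=4) relative to F.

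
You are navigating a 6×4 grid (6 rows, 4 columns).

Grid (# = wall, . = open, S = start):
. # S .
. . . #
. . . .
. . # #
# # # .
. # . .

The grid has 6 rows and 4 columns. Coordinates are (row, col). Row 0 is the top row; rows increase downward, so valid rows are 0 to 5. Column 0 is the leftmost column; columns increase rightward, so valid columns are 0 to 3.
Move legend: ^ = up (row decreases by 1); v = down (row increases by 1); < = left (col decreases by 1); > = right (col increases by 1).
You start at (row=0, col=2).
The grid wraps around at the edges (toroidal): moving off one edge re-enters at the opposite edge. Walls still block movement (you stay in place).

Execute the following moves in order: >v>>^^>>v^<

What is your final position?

Start: (row=0, col=2)
  > (right): (row=0, col=2) -> (row=0, col=3)
  v (down): blocked, stay at (row=0, col=3)
  > (right): (row=0, col=3) -> (row=0, col=0)
  > (right): blocked, stay at (row=0, col=0)
  ^ (up): (row=0, col=0) -> (row=5, col=0)
  ^ (up): blocked, stay at (row=5, col=0)
  > (right): blocked, stay at (row=5, col=0)
  > (right): blocked, stay at (row=5, col=0)
  v (down): (row=5, col=0) -> (row=0, col=0)
  ^ (up): (row=0, col=0) -> (row=5, col=0)
  < (left): (row=5, col=0) -> (row=5, col=3)
Final: (row=5, col=3)

Answer: Final position: (row=5, col=3)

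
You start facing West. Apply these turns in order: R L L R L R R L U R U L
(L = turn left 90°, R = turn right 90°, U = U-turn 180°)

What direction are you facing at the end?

Answer: Final heading: West

Derivation:
Start: West
  R (right (90° clockwise)) -> North
  L (left (90° counter-clockwise)) -> West
  L (left (90° counter-clockwise)) -> South
  R (right (90° clockwise)) -> West
  L (left (90° counter-clockwise)) -> South
  R (right (90° clockwise)) -> West
  R (right (90° clockwise)) -> North
  L (left (90° counter-clockwise)) -> West
  U (U-turn (180°)) -> East
  R (right (90° clockwise)) -> South
  U (U-turn (180°)) -> North
  L (left (90° counter-clockwise)) -> West
Final: West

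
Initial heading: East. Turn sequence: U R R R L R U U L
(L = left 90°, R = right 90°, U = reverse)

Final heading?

Answer: Final heading: East

Derivation:
Start: East
  U (U-turn (180°)) -> West
  R (right (90° clockwise)) -> North
  R (right (90° clockwise)) -> East
  R (right (90° clockwise)) -> South
  L (left (90° counter-clockwise)) -> East
  R (right (90° clockwise)) -> South
  U (U-turn (180°)) -> North
  U (U-turn (180°)) -> South
  L (left (90° counter-clockwise)) -> East
Final: East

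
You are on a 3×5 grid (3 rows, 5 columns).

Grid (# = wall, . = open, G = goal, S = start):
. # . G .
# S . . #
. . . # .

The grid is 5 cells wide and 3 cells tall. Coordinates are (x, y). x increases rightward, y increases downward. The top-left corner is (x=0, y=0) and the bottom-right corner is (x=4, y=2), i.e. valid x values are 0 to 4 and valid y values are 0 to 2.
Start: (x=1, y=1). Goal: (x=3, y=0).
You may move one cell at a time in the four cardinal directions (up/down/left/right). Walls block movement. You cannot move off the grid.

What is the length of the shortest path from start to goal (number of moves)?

Answer: Shortest path length: 3

Derivation:
BFS from (x=1, y=1) until reaching (x=3, y=0):
  Distance 0: (x=1, y=1)
  Distance 1: (x=2, y=1), (x=1, y=2)
  Distance 2: (x=2, y=0), (x=3, y=1), (x=0, y=2), (x=2, y=2)
  Distance 3: (x=3, y=0)  <- goal reached here
One shortest path (3 moves): (x=1, y=1) -> (x=2, y=1) -> (x=3, y=1) -> (x=3, y=0)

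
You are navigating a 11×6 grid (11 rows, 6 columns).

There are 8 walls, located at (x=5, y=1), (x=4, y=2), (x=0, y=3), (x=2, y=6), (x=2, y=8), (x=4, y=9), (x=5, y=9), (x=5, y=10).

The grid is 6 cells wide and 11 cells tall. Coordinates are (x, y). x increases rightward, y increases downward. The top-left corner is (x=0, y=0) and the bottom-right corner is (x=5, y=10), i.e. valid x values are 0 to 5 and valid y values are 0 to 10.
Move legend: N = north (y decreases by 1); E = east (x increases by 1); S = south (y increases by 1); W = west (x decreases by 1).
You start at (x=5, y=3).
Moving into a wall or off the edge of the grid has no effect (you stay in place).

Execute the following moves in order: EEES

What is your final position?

Answer: Final position: (x=5, y=4)

Derivation:
Start: (x=5, y=3)
  [×3]E (east): blocked, stay at (x=5, y=3)
  S (south): (x=5, y=3) -> (x=5, y=4)
Final: (x=5, y=4)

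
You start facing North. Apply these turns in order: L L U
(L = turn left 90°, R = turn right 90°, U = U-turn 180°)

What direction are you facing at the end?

Answer: Final heading: North

Derivation:
Start: North
  L (left (90° counter-clockwise)) -> West
  L (left (90° counter-clockwise)) -> South
  U (U-turn (180°)) -> North
Final: North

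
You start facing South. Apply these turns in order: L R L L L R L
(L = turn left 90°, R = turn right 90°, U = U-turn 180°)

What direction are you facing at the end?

Start: South
  L (left (90° counter-clockwise)) -> East
  R (right (90° clockwise)) -> South
  L (left (90° counter-clockwise)) -> East
  L (left (90° counter-clockwise)) -> North
  L (left (90° counter-clockwise)) -> West
  R (right (90° clockwise)) -> North
  L (left (90° counter-clockwise)) -> West
Final: West

Answer: Final heading: West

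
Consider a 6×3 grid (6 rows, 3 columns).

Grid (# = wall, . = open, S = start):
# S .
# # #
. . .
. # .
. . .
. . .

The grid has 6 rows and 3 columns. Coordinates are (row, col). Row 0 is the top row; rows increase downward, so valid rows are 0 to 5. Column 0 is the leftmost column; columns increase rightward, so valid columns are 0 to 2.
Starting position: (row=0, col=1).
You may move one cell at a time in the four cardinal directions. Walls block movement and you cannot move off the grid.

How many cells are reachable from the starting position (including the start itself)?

Answer: Reachable cells: 2

Derivation:
BFS flood-fill from (row=0, col=1):
  Distance 0: (row=0, col=1)
  Distance 1: (row=0, col=2)
Total reachable: 2 (grid has 13 open cells total)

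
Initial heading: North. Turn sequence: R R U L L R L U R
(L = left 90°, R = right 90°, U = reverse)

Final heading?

Answer: Final heading: East

Derivation:
Start: North
  R (right (90° clockwise)) -> East
  R (right (90° clockwise)) -> South
  U (U-turn (180°)) -> North
  L (left (90° counter-clockwise)) -> West
  L (left (90° counter-clockwise)) -> South
  R (right (90° clockwise)) -> West
  L (left (90° counter-clockwise)) -> South
  U (U-turn (180°)) -> North
  R (right (90° clockwise)) -> East
Final: East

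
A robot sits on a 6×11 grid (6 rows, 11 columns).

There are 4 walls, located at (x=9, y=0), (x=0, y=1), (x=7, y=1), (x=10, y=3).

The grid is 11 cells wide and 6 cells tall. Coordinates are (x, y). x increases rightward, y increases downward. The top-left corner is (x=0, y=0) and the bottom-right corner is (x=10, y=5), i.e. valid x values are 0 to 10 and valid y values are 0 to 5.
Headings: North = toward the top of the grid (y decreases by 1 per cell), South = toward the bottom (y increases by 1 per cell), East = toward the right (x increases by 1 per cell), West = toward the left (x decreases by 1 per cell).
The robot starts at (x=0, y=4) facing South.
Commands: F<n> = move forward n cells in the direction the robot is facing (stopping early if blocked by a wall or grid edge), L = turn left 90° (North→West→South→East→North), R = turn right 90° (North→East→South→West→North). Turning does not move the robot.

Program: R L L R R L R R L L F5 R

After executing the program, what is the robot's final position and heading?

Answer: Final position: (x=0, y=5), facing West

Derivation:
Start: (x=0, y=4), facing South
  R: turn right, now facing West
  L: turn left, now facing South
  L: turn left, now facing East
  R: turn right, now facing South
  R: turn right, now facing West
  L: turn left, now facing South
  R: turn right, now facing West
  R: turn right, now facing North
  L: turn left, now facing West
  L: turn left, now facing South
  F5: move forward 1/5 (blocked), now at (x=0, y=5)
  R: turn right, now facing West
Final: (x=0, y=5), facing West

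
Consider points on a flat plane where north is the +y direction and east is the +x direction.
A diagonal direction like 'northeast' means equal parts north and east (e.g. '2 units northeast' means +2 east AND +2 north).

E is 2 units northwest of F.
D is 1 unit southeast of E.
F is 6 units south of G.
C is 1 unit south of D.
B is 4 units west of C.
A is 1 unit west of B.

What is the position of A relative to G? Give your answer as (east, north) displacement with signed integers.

Place G at the origin (east=0, north=0).
  F is 6 units south of G: delta (east=+0, north=-6); F at (east=0, north=-6).
  E is 2 units northwest of F: delta (east=-2, north=+2); E at (east=-2, north=-4).
  D is 1 unit southeast of E: delta (east=+1, north=-1); D at (east=-1, north=-5).
  C is 1 unit south of D: delta (east=+0, north=-1); C at (east=-1, north=-6).
  B is 4 units west of C: delta (east=-4, north=+0); B at (east=-5, north=-6).
  A is 1 unit west of B: delta (east=-1, north=+0); A at (east=-6, north=-6).
Therefore A relative to G: (east=-6, north=-6).

Answer: A is at (east=-6, north=-6) relative to G.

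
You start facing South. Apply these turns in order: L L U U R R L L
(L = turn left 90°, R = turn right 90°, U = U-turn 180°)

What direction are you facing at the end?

Start: South
  L (left (90° counter-clockwise)) -> East
  L (left (90° counter-clockwise)) -> North
  U (U-turn (180°)) -> South
  U (U-turn (180°)) -> North
  R (right (90° clockwise)) -> East
  R (right (90° clockwise)) -> South
  L (left (90° counter-clockwise)) -> East
  L (left (90° counter-clockwise)) -> North
Final: North

Answer: Final heading: North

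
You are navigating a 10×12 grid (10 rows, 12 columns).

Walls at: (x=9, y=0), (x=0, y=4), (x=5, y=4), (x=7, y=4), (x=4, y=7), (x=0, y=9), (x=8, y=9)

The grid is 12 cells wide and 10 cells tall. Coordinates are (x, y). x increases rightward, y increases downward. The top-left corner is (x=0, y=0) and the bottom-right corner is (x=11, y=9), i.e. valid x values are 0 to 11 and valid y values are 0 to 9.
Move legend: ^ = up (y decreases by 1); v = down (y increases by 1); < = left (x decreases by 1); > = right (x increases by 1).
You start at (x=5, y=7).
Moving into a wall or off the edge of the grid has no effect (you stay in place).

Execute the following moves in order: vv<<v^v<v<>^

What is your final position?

Answer: Final position: (x=2, y=8)

Derivation:
Start: (x=5, y=7)
  v (down): (x=5, y=7) -> (x=5, y=8)
  v (down): (x=5, y=8) -> (x=5, y=9)
  < (left): (x=5, y=9) -> (x=4, y=9)
  < (left): (x=4, y=9) -> (x=3, y=9)
  v (down): blocked, stay at (x=3, y=9)
  ^ (up): (x=3, y=9) -> (x=3, y=8)
  v (down): (x=3, y=8) -> (x=3, y=9)
  < (left): (x=3, y=9) -> (x=2, y=9)
  v (down): blocked, stay at (x=2, y=9)
  < (left): (x=2, y=9) -> (x=1, y=9)
  > (right): (x=1, y=9) -> (x=2, y=9)
  ^ (up): (x=2, y=9) -> (x=2, y=8)
Final: (x=2, y=8)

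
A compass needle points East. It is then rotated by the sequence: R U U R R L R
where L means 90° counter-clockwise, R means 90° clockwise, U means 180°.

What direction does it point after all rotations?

Answer: Final heading: North

Derivation:
Start: East
  R (right (90° clockwise)) -> South
  U (U-turn (180°)) -> North
  U (U-turn (180°)) -> South
  R (right (90° clockwise)) -> West
  R (right (90° clockwise)) -> North
  L (left (90° counter-clockwise)) -> West
  R (right (90° clockwise)) -> North
Final: North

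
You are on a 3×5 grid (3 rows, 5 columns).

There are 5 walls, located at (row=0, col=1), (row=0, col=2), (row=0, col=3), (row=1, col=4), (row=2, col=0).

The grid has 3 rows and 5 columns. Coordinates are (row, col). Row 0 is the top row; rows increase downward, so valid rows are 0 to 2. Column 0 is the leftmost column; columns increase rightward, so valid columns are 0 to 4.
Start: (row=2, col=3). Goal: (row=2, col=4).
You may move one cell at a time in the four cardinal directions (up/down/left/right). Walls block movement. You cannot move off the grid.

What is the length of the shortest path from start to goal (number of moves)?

BFS from (row=2, col=3) until reaching (row=2, col=4):
  Distance 0: (row=2, col=3)
  Distance 1: (row=1, col=3), (row=2, col=2), (row=2, col=4)  <- goal reached here
One shortest path (1 moves): (row=2, col=3) -> (row=2, col=4)

Answer: Shortest path length: 1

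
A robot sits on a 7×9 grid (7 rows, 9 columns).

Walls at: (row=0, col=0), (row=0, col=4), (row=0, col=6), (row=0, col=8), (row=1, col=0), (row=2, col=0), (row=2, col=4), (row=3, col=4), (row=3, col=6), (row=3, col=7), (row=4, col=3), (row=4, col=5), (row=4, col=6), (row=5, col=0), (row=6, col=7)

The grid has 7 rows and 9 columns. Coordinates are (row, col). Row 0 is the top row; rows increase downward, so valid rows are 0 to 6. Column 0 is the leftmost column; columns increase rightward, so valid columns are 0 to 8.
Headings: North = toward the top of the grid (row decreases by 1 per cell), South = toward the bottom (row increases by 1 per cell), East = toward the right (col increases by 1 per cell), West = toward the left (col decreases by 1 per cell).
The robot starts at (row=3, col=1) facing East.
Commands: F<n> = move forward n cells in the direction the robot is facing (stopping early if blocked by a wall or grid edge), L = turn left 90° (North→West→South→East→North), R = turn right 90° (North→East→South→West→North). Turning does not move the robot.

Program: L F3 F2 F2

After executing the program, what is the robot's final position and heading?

Start: (row=3, col=1), facing East
  L: turn left, now facing North
  F3: move forward 3, now at (row=0, col=1)
  F2: move forward 0/2 (blocked), now at (row=0, col=1)
  F2: move forward 0/2 (blocked), now at (row=0, col=1)
Final: (row=0, col=1), facing North

Answer: Final position: (row=0, col=1), facing North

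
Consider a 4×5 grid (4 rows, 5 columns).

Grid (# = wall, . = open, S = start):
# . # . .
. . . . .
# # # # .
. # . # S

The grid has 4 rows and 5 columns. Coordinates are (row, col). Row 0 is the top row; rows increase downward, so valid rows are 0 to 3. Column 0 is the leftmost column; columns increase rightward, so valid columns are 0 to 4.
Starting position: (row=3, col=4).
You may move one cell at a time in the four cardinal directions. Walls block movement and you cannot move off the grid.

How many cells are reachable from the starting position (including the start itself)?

BFS flood-fill from (row=3, col=4):
  Distance 0: (row=3, col=4)
  Distance 1: (row=2, col=4)
  Distance 2: (row=1, col=4)
  Distance 3: (row=0, col=4), (row=1, col=3)
  Distance 4: (row=0, col=3), (row=1, col=2)
  Distance 5: (row=1, col=1)
  Distance 6: (row=0, col=1), (row=1, col=0)
Total reachable: 10 (grid has 12 open cells total)

Answer: Reachable cells: 10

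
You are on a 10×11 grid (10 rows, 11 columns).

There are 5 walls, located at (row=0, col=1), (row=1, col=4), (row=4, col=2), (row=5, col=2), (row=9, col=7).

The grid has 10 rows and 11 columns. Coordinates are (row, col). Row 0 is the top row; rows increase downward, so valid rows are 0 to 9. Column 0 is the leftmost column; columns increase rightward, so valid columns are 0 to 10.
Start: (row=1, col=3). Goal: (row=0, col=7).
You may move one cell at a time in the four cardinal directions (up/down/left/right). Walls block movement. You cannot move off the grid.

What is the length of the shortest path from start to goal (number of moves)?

BFS from (row=1, col=3) until reaching (row=0, col=7):
  Distance 0: (row=1, col=3)
  Distance 1: (row=0, col=3), (row=1, col=2), (row=2, col=3)
  Distance 2: (row=0, col=2), (row=0, col=4), (row=1, col=1), (row=2, col=2), (row=2, col=4), (row=3, col=3)
  Distance 3: (row=0, col=5), (row=1, col=0), (row=2, col=1), (row=2, col=5), (row=3, col=2), (row=3, col=4), (row=4, col=3)
  Distance 4: (row=0, col=0), (row=0, col=6), (row=1, col=5), (row=2, col=0), (row=2, col=6), (row=3, col=1), (row=3, col=5), (row=4, col=4), (row=5, col=3)
  Distance 5: (row=0, col=7), (row=1, col=6), (row=2, col=7), (row=3, col=0), (row=3, col=6), (row=4, col=1), (row=4, col=5), (row=5, col=4), (row=6, col=3)  <- goal reached here
One shortest path (5 moves): (row=1, col=3) -> (row=0, col=3) -> (row=0, col=4) -> (row=0, col=5) -> (row=0, col=6) -> (row=0, col=7)

Answer: Shortest path length: 5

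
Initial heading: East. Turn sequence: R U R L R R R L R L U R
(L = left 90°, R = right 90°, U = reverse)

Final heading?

Start: East
  R (right (90° clockwise)) -> South
  U (U-turn (180°)) -> North
  R (right (90° clockwise)) -> East
  L (left (90° counter-clockwise)) -> North
  R (right (90° clockwise)) -> East
  R (right (90° clockwise)) -> South
  R (right (90° clockwise)) -> West
  L (left (90° counter-clockwise)) -> South
  R (right (90° clockwise)) -> West
  L (left (90° counter-clockwise)) -> South
  U (U-turn (180°)) -> North
  R (right (90° clockwise)) -> East
Final: East

Answer: Final heading: East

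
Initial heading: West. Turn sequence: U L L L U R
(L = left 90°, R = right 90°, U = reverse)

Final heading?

Answer: Final heading: East

Derivation:
Start: West
  U (U-turn (180°)) -> East
  L (left (90° counter-clockwise)) -> North
  L (left (90° counter-clockwise)) -> West
  L (left (90° counter-clockwise)) -> South
  U (U-turn (180°)) -> North
  R (right (90° clockwise)) -> East
Final: East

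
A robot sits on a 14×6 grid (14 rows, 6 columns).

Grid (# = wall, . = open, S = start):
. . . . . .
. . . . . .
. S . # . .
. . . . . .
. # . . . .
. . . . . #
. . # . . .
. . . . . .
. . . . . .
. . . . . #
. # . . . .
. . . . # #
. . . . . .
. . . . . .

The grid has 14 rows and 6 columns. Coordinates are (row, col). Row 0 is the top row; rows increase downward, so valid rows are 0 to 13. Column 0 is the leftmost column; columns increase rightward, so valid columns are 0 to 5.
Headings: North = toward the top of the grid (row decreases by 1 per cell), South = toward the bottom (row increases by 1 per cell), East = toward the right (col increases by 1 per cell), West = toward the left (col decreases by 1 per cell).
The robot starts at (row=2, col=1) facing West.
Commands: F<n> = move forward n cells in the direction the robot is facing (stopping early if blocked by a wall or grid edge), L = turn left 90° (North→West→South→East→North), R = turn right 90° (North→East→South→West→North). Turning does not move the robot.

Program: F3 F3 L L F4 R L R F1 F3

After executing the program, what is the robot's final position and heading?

Answer: Final position: (row=5, col=2), facing South

Derivation:
Start: (row=2, col=1), facing West
  F3: move forward 1/3 (blocked), now at (row=2, col=0)
  F3: move forward 0/3 (blocked), now at (row=2, col=0)
  L: turn left, now facing South
  L: turn left, now facing East
  F4: move forward 2/4 (blocked), now at (row=2, col=2)
  R: turn right, now facing South
  L: turn left, now facing East
  R: turn right, now facing South
  F1: move forward 1, now at (row=3, col=2)
  F3: move forward 2/3 (blocked), now at (row=5, col=2)
Final: (row=5, col=2), facing South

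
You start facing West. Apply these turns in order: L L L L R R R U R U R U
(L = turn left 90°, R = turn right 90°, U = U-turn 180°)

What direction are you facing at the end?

Answer: Final heading: South

Derivation:
Start: West
  L (left (90° counter-clockwise)) -> South
  L (left (90° counter-clockwise)) -> East
  L (left (90° counter-clockwise)) -> North
  L (left (90° counter-clockwise)) -> West
  R (right (90° clockwise)) -> North
  R (right (90° clockwise)) -> East
  R (right (90° clockwise)) -> South
  U (U-turn (180°)) -> North
  R (right (90° clockwise)) -> East
  U (U-turn (180°)) -> West
  R (right (90° clockwise)) -> North
  U (U-turn (180°)) -> South
Final: South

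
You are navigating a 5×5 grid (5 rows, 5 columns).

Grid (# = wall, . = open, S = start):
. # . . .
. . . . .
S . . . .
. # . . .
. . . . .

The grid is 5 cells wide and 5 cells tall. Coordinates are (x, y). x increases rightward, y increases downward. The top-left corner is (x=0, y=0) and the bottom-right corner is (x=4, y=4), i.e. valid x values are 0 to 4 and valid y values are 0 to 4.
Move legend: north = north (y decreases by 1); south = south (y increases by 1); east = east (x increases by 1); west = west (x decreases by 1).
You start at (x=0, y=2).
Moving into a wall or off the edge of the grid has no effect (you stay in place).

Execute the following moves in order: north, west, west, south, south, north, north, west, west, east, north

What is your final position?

Start: (x=0, y=2)
  north (north): (x=0, y=2) -> (x=0, y=1)
  west (west): blocked, stay at (x=0, y=1)
  west (west): blocked, stay at (x=0, y=1)
  south (south): (x=0, y=1) -> (x=0, y=2)
  south (south): (x=0, y=2) -> (x=0, y=3)
  north (north): (x=0, y=3) -> (x=0, y=2)
  north (north): (x=0, y=2) -> (x=0, y=1)
  west (west): blocked, stay at (x=0, y=1)
  west (west): blocked, stay at (x=0, y=1)
  east (east): (x=0, y=1) -> (x=1, y=1)
  north (north): blocked, stay at (x=1, y=1)
Final: (x=1, y=1)

Answer: Final position: (x=1, y=1)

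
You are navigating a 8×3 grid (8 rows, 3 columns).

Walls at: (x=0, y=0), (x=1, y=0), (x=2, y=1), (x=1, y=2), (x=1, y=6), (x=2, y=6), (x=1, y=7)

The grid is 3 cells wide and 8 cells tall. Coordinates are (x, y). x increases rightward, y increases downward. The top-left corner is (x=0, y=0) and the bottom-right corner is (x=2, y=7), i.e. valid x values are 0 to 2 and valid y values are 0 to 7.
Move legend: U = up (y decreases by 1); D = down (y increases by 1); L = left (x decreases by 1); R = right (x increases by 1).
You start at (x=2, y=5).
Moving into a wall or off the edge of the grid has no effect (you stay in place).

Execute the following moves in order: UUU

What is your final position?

Start: (x=2, y=5)
  U (up): (x=2, y=5) -> (x=2, y=4)
  U (up): (x=2, y=4) -> (x=2, y=3)
  U (up): (x=2, y=3) -> (x=2, y=2)
Final: (x=2, y=2)

Answer: Final position: (x=2, y=2)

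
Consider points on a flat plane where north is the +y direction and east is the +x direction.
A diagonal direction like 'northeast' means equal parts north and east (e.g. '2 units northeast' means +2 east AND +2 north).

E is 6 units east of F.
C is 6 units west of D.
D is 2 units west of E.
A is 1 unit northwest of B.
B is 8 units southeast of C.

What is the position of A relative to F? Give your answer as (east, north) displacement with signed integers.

Answer: A is at (east=5, north=-7) relative to F.

Derivation:
Place F at the origin (east=0, north=0).
  E is 6 units east of F: delta (east=+6, north=+0); E at (east=6, north=0).
  D is 2 units west of E: delta (east=-2, north=+0); D at (east=4, north=0).
  C is 6 units west of D: delta (east=-6, north=+0); C at (east=-2, north=0).
  B is 8 units southeast of C: delta (east=+8, north=-8); B at (east=6, north=-8).
  A is 1 unit northwest of B: delta (east=-1, north=+1); A at (east=5, north=-7).
Therefore A relative to F: (east=5, north=-7).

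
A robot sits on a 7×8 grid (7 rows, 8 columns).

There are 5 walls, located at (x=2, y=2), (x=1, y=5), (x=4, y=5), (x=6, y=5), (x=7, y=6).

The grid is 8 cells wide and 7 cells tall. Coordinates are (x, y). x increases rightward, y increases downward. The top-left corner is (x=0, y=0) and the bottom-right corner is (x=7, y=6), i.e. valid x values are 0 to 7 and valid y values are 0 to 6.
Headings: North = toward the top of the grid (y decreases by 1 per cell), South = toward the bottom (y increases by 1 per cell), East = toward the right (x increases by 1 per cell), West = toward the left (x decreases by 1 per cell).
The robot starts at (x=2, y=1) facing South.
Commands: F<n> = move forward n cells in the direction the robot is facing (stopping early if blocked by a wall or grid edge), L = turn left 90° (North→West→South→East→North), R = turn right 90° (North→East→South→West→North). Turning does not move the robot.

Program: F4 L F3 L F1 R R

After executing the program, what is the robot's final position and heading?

Answer: Final position: (x=5, y=0), facing South

Derivation:
Start: (x=2, y=1), facing South
  F4: move forward 0/4 (blocked), now at (x=2, y=1)
  L: turn left, now facing East
  F3: move forward 3, now at (x=5, y=1)
  L: turn left, now facing North
  F1: move forward 1, now at (x=5, y=0)
  R: turn right, now facing East
  R: turn right, now facing South
Final: (x=5, y=0), facing South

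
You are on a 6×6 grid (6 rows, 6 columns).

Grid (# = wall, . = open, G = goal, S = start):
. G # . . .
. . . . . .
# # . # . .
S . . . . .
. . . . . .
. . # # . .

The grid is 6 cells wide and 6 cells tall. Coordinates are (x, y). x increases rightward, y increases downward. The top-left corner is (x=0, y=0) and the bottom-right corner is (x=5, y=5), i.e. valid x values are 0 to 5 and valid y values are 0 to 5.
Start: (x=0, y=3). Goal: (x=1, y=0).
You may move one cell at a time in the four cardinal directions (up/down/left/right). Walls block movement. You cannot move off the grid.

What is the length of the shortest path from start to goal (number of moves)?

Answer: Shortest path length: 6

Derivation:
BFS from (x=0, y=3) until reaching (x=1, y=0):
  Distance 0: (x=0, y=3)
  Distance 1: (x=1, y=3), (x=0, y=4)
  Distance 2: (x=2, y=3), (x=1, y=4), (x=0, y=5)
  Distance 3: (x=2, y=2), (x=3, y=3), (x=2, y=4), (x=1, y=5)
  Distance 4: (x=2, y=1), (x=4, y=3), (x=3, y=4)
  Distance 5: (x=1, y=1), (x=3, y=1), (x=4, y=2), (x=5, y=3), (x=4, y=4)
  Distance 6: (x=1, y=0), (x=3, y=0), (x=0, y=1), (x=4, y=1), (x=5, y=2), (x=5, y=4), (x=4, y=5)  <- goal reached here
One shortest path (6 moves): (x=0, y=3) -> (x=1, y=3) -> (x=2, y=3) -> (x=2, y=2) -> (x=2, y=1) -> (x=1, y=1) -> (x=1, y=0)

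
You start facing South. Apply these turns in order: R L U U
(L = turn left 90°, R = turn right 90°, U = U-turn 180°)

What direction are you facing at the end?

Answer: Final heading: South

Derivation:
Start: South
  R (right (90° clockwise)) -> West
  L (left (90° counter-clockwise)) -> South
  U (U-turn (180°)) -> North
  U (U-turn (180°)) -> South
Final: South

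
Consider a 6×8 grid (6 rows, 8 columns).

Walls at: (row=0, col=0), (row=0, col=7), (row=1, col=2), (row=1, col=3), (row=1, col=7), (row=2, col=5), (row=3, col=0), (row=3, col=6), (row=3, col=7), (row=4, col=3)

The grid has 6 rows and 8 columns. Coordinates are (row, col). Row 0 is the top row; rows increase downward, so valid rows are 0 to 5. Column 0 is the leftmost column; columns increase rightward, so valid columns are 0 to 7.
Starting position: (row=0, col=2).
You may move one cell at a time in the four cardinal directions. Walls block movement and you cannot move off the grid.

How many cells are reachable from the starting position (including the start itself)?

Answer: Reachable cells: 38

Derivation:
BFS flood-fill from (row=0, col=2):
  Distance 0: (row=0, col=2)
  Distance 1: (row=0, col=1), (row=0, col=3)
  Distance 2: (row=0, col=4), (row=1, col=1)
  Distance 3: (row=0, col=5), (row=1, col=0), (row=1, col=4), (row=2, col=1)
  Distance 4: (row=0, col=6), (row=1, col=5), (row=2, col=0), (row=2, col=2), (row=2, col=4), (row=3, col=1)
  Distance 5: (row=1, col=6), (row=2, col=3), (row=3, col=2), (row=3, col=4), (row=4, col=1)
  Distance 6: (row=2, col=6), (row=3, col=3), (row=3, col=5), (row=4, col=0), (row=4, col=2), (row=4, col=4), (row=5, col=1)
  Distance 7: (row=2, col=7), (row=4, col=5), (row=5, col=0), (row=5, col=2), (row=5, col=4)
  Distance 8: (row=4, col=6), (row=5, col=3), (row=5, col=5)
  Distance 9: (row=4, col=7), (row=5, col=6)
  Distance 10: (row=5, col=7)
Total reachable: 38 (grid has 38 open cells total)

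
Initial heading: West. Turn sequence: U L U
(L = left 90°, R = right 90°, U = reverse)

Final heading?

Start: West
  U (U-turn (180°)) -> East
  L (left (90° counter-clockwise)) -> North
  U (U-turn (180°)) -> South
Final: South

Answer: Final heading: South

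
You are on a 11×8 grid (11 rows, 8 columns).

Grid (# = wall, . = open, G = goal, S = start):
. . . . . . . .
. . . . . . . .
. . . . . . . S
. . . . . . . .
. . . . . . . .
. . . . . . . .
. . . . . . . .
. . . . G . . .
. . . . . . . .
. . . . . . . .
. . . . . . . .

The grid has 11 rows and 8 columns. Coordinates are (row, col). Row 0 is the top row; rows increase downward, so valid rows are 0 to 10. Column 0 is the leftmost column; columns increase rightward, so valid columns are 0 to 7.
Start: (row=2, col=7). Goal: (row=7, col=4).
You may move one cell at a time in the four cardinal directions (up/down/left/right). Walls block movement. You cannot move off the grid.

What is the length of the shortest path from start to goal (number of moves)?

Answer: Shortest path length: 8

Derivation:
BFS from (row=2, col=7) until reaching (row=7, col=4):
  Distance 0: (row=2, col=7)
  Distance 1: (row=1, col=7), (row=2, col=6), (row=3, col=7)
  Distance 2: (row=0, col=7), (row=1, col=6), (row=2, col=5), (row=3, col=6), (row=4, col=7)
  Distance 3: (row=0, col=6), (row=1, col=5), (row=2, col=4), (row=3, col=5), (row=4, col=6), (row=5, col=7)
  Distance 4: (row=0, col=5), (row=1, col=4), (row=2, col=3), (row=3, col=4), (row=4, col=5), (row=5, col=6), (row=6, col=7)
  Distance 5: (row=0, col=4), (row=1, col=3), (row=2, col=2), (row=3, col=3), (row=4, col=4), (row=5, col=5), (row=6, col=6), (row=7, col=7)
  Distance 6: (row=0, col=3), (row=1, col=2), (row=2, col=1), (row=3, col=2), (row=4, col=3), (row=5, col=4), (row=6, col=5), (row=7, col=6), (row=8, col=7)
  Distance 7: (row=0, col=2), (row=1, col=1), (row=2, col=0), (row=3, col=1), (row=4, col=2), (row=5, col=3), (row=6, col=4), (row=7, col=5), (row=8, col=6), (row=9, col=7)
  Distance 8: (row=0, col=1), (row=1, col=0), (row=3, col=0), (row=4, col=1), (row=5, col=2), (row=6, col=3), (row=7, col=4), (row=8, col=5), (row=9, col=6), (row=10, col=7)  <- goal reached here
One shortest path (8 moves): (row=2, col=7) -> (row=2, col=6) -> (row=2, col=5) -> (row=2, col=4) -> (row=3, col=4) -> (row=4, col=4) -> (row=5, col=4) -> (row=6, col=4) -> (row=7, col=4)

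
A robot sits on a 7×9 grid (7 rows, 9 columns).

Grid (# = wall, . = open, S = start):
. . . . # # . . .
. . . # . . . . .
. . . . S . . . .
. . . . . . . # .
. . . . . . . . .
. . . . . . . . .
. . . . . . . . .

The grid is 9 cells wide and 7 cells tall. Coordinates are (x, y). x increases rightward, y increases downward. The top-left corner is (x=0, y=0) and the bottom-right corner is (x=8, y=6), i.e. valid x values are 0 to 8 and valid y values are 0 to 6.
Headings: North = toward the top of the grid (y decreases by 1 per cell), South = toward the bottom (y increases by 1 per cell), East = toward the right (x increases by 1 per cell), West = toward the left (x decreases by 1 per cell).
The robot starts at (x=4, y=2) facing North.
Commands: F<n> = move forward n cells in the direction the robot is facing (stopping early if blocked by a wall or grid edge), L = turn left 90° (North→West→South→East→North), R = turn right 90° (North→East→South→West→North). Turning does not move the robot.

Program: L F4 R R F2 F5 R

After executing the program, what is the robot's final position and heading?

Start: (x=4, y=2), facing North
  L: turn left, now facing West
  F4: move forward 4, now at (x=0, y=2)
  R: turn right, now facing North
  R: turn right, now facing East
  F2: move forward 2, now at (x=2, y=2)
  F5: move forward 5, now at (x=7, y=2)
  R: turn right, now facing South
Final: (x=7, y=2), facing South

Answer: Final position: (x=7, y=2), facing South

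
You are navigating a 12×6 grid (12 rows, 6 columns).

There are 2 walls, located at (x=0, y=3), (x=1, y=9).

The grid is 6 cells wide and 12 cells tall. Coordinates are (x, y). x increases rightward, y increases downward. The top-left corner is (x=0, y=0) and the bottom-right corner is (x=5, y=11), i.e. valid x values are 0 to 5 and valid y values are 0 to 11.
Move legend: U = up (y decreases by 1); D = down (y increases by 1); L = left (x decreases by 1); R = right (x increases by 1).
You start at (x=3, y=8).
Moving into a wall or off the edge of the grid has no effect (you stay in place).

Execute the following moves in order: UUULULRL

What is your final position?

Answer: Final position: (x=1, y=4)

Derivation:
Start: (x=3, y=8)
  U (up): (x=3, y=8) -> (x=3, y=7)
  U (up): (x=3, y=7) -> (x=3, y=6)
  U (up): (x=3, y=6) -> (x=3, y=5)
  L (left): (x=3, y=5) -> (x=2, y=5)
  U (up): (x=2, y=5) -> (x=2, y=4)
  L (left): (x=2, y=4) -> (x=1, y=4)
  R (right): (x=1, y=4) -> (x=2, y=4)
  L (left): (x=2, y=4) -> (x=1, y=4)
Final: (x=1, y=4)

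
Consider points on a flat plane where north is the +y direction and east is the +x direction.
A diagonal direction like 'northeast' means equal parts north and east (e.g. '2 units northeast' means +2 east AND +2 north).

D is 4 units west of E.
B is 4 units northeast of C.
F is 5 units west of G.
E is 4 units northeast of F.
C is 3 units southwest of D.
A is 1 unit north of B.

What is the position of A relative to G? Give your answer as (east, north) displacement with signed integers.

Answer: A is at (east=-4, north=6) relative to G.

Derivation:
Place G at the origin (east=0, north=0).
  F is 5 units west of G: delta (east=-5, north=+0); F at (east=-5, north=0).
  E is 4 units northeast of F: delta (east=+4, north=+4); E at (east=-1, north=4).
  D is 4 units west of E: delta (east=-4, north=+0); D at (east=-5, north=4).
  C is 3 units southwest of D: delta (east=-3, north=-3); C at (east=-8, north=1).
  B is 4 units northeast of C: delta (east=+4, north=+4); B at (east=-4, north=5).
  A is 1 unit north of B: delta (east=+0, north=+1); A at (east=-4, north=6).
Therefore A relative to G: (east=-4, north=6).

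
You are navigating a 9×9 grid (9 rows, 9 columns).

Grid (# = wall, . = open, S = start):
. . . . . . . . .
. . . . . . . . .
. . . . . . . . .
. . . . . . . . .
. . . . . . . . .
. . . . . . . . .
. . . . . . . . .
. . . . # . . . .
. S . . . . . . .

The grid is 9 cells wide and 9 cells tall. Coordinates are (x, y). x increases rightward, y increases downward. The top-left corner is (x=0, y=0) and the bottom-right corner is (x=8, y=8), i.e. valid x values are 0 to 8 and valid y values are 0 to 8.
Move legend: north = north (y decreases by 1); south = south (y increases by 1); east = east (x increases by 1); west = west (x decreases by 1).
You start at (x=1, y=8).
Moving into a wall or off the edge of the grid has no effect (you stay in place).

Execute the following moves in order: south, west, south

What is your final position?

Answer: Final position: (x=0, y=8)

Derivation:
Start: (x=1, y=8)
  south (south): blocked, stay at (x=1, y=8)
  west (west): (x=1, y=8) -> (x=0, y=8)
  south (south): blocked, stay at (x=0, y=8)
Final: (x=0, y=8)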